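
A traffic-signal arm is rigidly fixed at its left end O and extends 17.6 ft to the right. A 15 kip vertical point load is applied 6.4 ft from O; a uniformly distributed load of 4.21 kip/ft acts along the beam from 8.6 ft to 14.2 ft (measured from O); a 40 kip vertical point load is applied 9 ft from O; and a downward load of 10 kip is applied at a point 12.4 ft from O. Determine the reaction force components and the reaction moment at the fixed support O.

O_x = 0, O_y = 88.58 kip, M_O = 848.8 kip·ft

Resultant of the distributed load: 4.21 × 5.6 = 23.576 kip at 11.4 ft from O.
ΣF_x = 0: O_x = 0.
ΣF_y = 0: O_y − 15 − 4.21·5.6 − 40 − 10 = 0 → O_y = 88.58 kip.
ΣM about O: M_O − 15·6.4 − (4.21·5.6)·11.4 − 40·9 − 10·12.4 = 0 → M_O = 848.8 kip·ft.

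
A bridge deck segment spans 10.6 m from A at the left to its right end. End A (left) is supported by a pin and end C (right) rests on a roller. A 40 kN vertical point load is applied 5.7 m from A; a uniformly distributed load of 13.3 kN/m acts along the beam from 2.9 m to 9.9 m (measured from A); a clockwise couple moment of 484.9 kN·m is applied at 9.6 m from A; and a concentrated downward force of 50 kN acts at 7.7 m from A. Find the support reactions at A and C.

Resultant of the distributed load: 13.3 × 7 = 93.1 kN at 6.4 m from A.
Moments about A: C_y·10.6 − 40·5.7 − (13.3·7)·6.4 − 484.9 − 50·7.7 = 0 → C_y = 1693.74/10.6 = 159.787 ≈ 159.8 kN.
ΣF_y = 0: A_y + 159.787 − 40 − 13.3·7 − 50 = 0 → A_y = 23.31 kN.
ΣF_x = 0: no horizontal applied forces, so A_x = 0.

A_x = 0, A_y = 23.31 kN, C_y = 159.8 kN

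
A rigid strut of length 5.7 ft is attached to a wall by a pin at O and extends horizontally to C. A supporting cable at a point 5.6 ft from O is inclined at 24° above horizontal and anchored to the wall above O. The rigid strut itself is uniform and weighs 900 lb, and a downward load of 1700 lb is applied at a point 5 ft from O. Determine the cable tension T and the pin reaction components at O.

ΣM about O: T·sin24°·5.6 − 900·2.85 − 1700·5 = 0 → T = 11065/(5.6·0.406737) = 4857.91 ≈ 4858 lb.
ΣF_x = 0: O_x − T·cos24° = 0 → O_x = 4857.91 × 0.913545 = 4438 lb.
ΣF_y = 0: O_y + T·sin24° − 900 − 1700 = 0 → O_y = 2600 − 4857.91 × 0.406737 = 624.1 lb.

T = 4858 lb, O_x = 4438 lb, O_y = 624.1 lb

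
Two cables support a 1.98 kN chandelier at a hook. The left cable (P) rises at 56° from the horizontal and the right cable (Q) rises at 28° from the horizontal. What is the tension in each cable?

ΣF_x = 0: −T_P·cos56° + T_Q·cos28° = 0 → T_Q = 0.633325·T_P.
ΣF_y = 0: T_P·sin56° + T_Q·sin28° = 1.98.
Substitute: T_P·(0.829038 + 0.633325·0.469472) = 1.98 → T_P = 1.75787 ≈ 1.758 kN.
Then T_Q = 0.633325 × 1.75787 = 1.113 kN.

T_P = 1.758 kN, T_Q = 1.113 kN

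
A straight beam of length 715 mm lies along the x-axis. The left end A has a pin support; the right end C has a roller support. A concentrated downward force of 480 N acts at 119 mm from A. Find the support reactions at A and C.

A_x = 0, A_y = 400.1 N, C_y = 79.89 N

Taking moments about A: C_y·715 − 480·119 = 0 → C_y = 57120/715 = 79.8881 ≈ 79.89 N.
ΣF_y = 0: A_y + 79.8881 − 480 = 0 → A_y = 400.1 N.
ΣF_x = 0: no horizontal applied forces, so A_x = 0.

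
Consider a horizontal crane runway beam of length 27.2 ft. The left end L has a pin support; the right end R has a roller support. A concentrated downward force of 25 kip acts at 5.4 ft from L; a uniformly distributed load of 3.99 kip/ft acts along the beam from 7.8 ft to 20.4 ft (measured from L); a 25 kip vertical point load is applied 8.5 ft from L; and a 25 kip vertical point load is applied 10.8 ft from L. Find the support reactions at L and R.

L_x = 0, L_y = 76.51 kip, R_y = 48.76 kip

Resultant of the distributed load: 3.99 × 12.6 = 50.274 kip at 14.1 ft from L.
Taking moments about L: R_y·27.2 − 25·5.4 − (3.99·12.6)·14.1 − 25·8.5 − 25·10.8 = 0 → R_y = 1326.3634/27.2 = 48.7634 ≈ 48.76 kip.
ΣF_y = 0: L_y + 48.7634 − 25 − 3.99·12.6 − 25 − 25 = 0 → L_y = 76.51 kip.
ΣF_x = 0: no horizontal applied forces, so L_x = 0.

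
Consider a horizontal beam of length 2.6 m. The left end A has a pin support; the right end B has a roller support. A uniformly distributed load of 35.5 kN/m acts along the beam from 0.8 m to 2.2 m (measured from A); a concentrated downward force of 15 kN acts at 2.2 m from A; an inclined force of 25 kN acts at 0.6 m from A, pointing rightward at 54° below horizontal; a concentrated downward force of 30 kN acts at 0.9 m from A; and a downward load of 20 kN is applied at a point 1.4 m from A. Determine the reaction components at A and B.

A_x = -14.69 kN, A_y = 67.74 kN, B_y = 67.19 kN

Resultant of the distributed load: 35.5 × 1.4 = 49.7 kN at 1.5 m from A.
ΣM about A: B_y·2.6 − (35.5·1.4)·1.5 − 15·2.2 − 25·sin54°·0.6 − 30·0.9 − 20·1.4 = 0 → B_y = 174.685/2.6 = 67.1865 ≈ 67.19 kN.
ΣF_y = 0: A_y + 67.1865 − 35.5·1.4 − 15 − 25·sin54° − 30 − 20 = 0 → A_y = 67.74 kN.
ΣF_x = 0: A_x + 25·cos54° = 0 → A_x = -14.69 kN.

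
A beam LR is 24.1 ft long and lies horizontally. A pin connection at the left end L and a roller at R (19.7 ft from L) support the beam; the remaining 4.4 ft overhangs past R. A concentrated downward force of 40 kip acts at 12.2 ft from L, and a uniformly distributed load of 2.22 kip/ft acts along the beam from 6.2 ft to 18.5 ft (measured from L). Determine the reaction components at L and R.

L_x = 0, L_y = 25.42 kip, R_y = 41.89 kip

Resultant of the distributed load: 2.22 × 12.3 = 27.306 kip at 12.35 ft from L.
ΣM about L: R_y·19.7 − 40·12.2 − (2.22·12.3)·12.35 = 0 → R_y = 825.2291/19.7 = 41.8898 ≈ 41.89 kip.
ΣF_y = 0: L_y + 41.8898 − 40 − 2.22·12.3 = 0 → L_y = 25.42 kip.
ΣF_x = 0: no horizontal applied forces, so L_x = 0.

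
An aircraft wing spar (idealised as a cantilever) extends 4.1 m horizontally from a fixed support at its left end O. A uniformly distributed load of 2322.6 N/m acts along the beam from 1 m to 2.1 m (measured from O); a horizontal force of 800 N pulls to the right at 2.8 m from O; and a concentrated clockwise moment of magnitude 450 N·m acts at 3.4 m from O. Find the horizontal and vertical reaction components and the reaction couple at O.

Resultant of the distributed load: 2322.6 × 1.1 = 2554.86 N at 1.55 m from O.
ΣF_x = 0: O_x + 800 = 0 → O_x = -800.0 N.
ΣF_y = 0: O_y − 2322.6·1.1 = 0 → O_y = 2555 N.
ΣM about O: M_O − (2322.6·1.1)·1.55 − 450 = 0 → M_O = 4410 N·m.

O_x = -800.0 N, O_y = 2555 N, M_O = 4410 N·m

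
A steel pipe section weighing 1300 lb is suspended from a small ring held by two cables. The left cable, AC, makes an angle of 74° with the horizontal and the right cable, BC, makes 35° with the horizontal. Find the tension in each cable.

ΣF_x = 0: −T_AC·cos74° + T_BC·cos35° = 0 → T_BC = 0.336491·T_AC.
ΣF_y = 0: T_AC·sin74° + T_BC·sin35° = 1300.
Substitute: T_AC·(0.961262 + 0.336491·0.573576) = 1300 → T_AC = 1126.26 ≈ 1126 lb.
Then T_BC = 0.336491 × 1126.26 = 379.0 lb.

T_AC = 1126 lb, T_BC = 379.0 lb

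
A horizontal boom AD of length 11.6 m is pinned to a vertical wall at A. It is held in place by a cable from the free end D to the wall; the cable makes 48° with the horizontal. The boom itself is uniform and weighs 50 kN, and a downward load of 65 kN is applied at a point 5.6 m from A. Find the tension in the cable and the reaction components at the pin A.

ΣM about A: T·sin48°·11.6 − 50·5.8 − 65·5.6 = 0 → T = 654/(11.6·0.743145) = 75.8658 ≈ 75.87 kN.
ΣF_x = 0: A_x − T·cos48° = 0 → A_x = 75.8658 × 0.669131 = 50.76 kN.
ΣF_y = 0: A_y + T·sin48° − 50 − 65 = 0 → A_y = 115 − 75.8658 × 0.743145 = 58.62 kN.

T = 75.87 kN, A_x = 50.76 kN, A_y = 58.62 kN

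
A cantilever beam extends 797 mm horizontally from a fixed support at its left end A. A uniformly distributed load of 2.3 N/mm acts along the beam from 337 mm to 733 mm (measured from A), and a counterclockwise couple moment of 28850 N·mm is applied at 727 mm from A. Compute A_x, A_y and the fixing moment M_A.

A_x = 0, A_y = 910.8 N, M_A = 458400 N·mm

Resultant of the distributed load: 2.3 × 396 = 910.8 N at 535 mm from A.
ΣF_x = 0: A_x = 0.
ΣF_y = 0: A_y − 2.3·396 = 0 → A_y = 910.8 N.
ΣM about A: M_A − (2.3·396)·535 + 28850 = 0 → M_A = 458400 N·mm.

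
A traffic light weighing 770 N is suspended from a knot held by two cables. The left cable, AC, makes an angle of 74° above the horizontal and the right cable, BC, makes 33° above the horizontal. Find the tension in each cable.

T_AC = 675.3 N, T_BC = 221.9 N

ΣF_x = 0: −T_AC·cos74° + T_BC·cos33° = 0 → T_BC = 0.32866·T_AC.
ΣF_y = 0: T_AC·sin74° + T_BC·sin33° = 770.
Substitute: T_AC·(0.961262 + 0.32866·0.544639) = 770 → T_AC = 675.283 ≈ 675.3 N.
Then T_BC = 0.32866 × 675.283 = 221.9 N.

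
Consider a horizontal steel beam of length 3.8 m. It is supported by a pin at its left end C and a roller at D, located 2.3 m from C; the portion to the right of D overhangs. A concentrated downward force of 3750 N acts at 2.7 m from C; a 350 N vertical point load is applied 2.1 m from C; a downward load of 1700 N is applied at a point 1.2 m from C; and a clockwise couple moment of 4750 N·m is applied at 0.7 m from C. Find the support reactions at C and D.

ΣM about C: D_y·2.3 − 3750·2.7 − 350·2.1 − 1700·1.2 − 4750 = 0 → D_y = 17650/2.3 = 7673.91 ≈ 7674 N.
ΣF_y = 0: C_y + 7673.91 − 3750 − 350 − 1700 = 0 → C_y = -1874 N.
ΣF_x = 0: no horizontal applied forces, so C_x = 0.

C_x = 0, C_y = -1874 N, D_y = 7674 N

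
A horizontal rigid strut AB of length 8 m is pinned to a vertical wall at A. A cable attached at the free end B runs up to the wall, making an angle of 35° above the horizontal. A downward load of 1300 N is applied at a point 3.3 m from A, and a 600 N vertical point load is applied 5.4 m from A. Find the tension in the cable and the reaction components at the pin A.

ΣM about A: T·sin35°·8 − 1300·3.3 − 600·5.4 = 0 → T = 7530/(8·0.573576) = 1641.02 ≈ 1641 N.
ΣF_x = 0: A_x − T·cos35° = 0 → A_x = 1641.02 × 0.819152 = 1344 N.
ΣF_y = 0: A_y + T·sin35° − 1300 − 600 = 0 → A_y = 1900 − 1641.02 × 0.573576 = 958.8 N.

T = 1641 N, A_x = 1344 N, A_y = 958.8 N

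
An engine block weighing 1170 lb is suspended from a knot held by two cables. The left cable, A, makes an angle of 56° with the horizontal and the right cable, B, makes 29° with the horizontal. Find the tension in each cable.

ΣF_x = 0: −T_A·cos56° + T_B·cos29° = 0 → T_B = 0.639355·T_A.
ΣF_y = 0: T_A·sin56° + T_B·sin29° = 1170.
Substitute: T_A·(0.829038 + 0.639355·0.48481) = 1170 → T_A = 1027.21 ≈ 1027 lb.
Then T_B = 0.639355 × 1027.21 = 656.8 lb.

T_A = 1027 lb, T_B = 656.8 lb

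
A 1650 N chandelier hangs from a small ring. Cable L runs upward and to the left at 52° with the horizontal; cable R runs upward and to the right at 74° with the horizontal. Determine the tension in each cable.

T_L = 562.2 N, T_R = 1256 N

ΣF_x = 0: −T_L·cos52° + T_R·cos74° = 0 → T_R = 2.23359·T_L.
ΣF_y = 0: T_L·sin52° + T_R·sin74° = 1650.
Substitute: T_L·(0.788011 + 2.23359·0.961262) = 1650 → T_L = 562.166 ≈ 562.2 N.
Then T_R = 2.23359 × 562.166 = 1256 N.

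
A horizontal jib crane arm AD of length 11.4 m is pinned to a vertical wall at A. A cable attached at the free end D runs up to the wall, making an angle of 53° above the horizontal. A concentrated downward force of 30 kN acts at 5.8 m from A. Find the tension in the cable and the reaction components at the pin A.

ΣM about A: T·sin53°·11.4 − 30·5.8 = 0 → T = 174/(11.4·0.798636) = 19.1115 ≈ 19.11 kN.
ΣF_x = 0: A_x − T·cos53° = 0 → A_x = 19.1115 × 0.601815 = 11.50 kN.
ΣF_y = 0: A_y + T·sin53° − 30 = 0 → A_y = 30 − 19.1115 × 0.798636 = 14.74 kN.

T = 19.11 kN, A_x = 11.50 kN, A_y = 14.74 kN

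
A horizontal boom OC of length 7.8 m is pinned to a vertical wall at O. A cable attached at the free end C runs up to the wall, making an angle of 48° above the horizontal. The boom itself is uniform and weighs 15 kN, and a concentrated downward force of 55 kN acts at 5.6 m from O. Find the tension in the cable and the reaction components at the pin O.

T = 63.23 kN, O_x = 42.31 kN, O_y = 23.01 kN

ΣM about O: T·sin48°·7.8 − 15·3.9 − 55·5.6 = 0 → T = 366.5/(7.8·0.743145) = 63.2275 ≈ 63.23 kN.
ΣF_x = 0: O_x − T·cos48° = 0 → O_x = 63.2275 × 0.669131 = 42.31 kN.
ΣF_y = 0: O_y + T·sin48° − 15 − 55 = 0 → O_y = 70 − 63.2275 × 0.743145 = 23.01 kN.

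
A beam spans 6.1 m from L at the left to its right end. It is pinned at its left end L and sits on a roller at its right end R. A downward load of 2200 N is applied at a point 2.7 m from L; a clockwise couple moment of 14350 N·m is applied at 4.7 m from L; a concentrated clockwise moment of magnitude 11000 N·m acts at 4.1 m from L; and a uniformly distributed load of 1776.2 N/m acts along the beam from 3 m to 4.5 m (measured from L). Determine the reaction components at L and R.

L_x = 0, L_y = -1903 N, R_y = 6767 N

Resultant of the distributed load: 1776.2 × 1.5 = 2664.3 N at 3.75 m from L.
Taking moments about L: R_y·6.1 − 2200·2.7 − 14350 − 11000 − (1776.2·1.5)·3.75 = 0 → R_y = 41281.125/6.1 = 6767.4 ≈ 6767 N.
ΣF_y = 0: L_y + 6767.4 − 2200 − 1776.2·1.5 = 0 → L_y = -1903 N.
ΣF_x = 0: no horizontal applied forces, so L_x = 0.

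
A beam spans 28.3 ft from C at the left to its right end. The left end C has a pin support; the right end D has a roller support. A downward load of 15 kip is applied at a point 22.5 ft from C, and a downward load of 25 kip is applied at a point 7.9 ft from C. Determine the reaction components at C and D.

Taking moments about C: D_y·28.3 − 15·22.5 − 25·7.9 = 0 → D_y = 535/28.3 = 18.9046 ≈ 18.90 kip.
ΣF_y = 0: C_y + 18.9046 − 15 − 25 = 0 → C_y = 21.10 kip.
ΣF_x = 0: no horizontal applied forces, so C_x = 0.

C_x = 0, C_y = 21.10 kip, D_y = 18.90 kip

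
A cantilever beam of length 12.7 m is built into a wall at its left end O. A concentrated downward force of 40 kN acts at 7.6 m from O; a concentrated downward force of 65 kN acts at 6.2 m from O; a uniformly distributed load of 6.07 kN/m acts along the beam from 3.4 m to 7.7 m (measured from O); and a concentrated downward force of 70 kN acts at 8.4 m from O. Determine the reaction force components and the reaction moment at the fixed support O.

Resultant of the distributed load: 6.07 × 4.3 = 26.101 kN at 5.55 m from O.
ΣF_x = 0: O_x = 0.
ΣF_y = 0: O_y − 40 − 65 − 6.07·4.3 − 70 = 0 → O_y = 201.1 kN.
ΣM about O: M_O − 40·7.6 − 65·6.2 − (6.07·4.3)·5.55 − 70·8.4 = 0 → M_O = 1440 kN·m.

O_x = 0, O_y = 201.1 kN, M_O = 1440 kN·m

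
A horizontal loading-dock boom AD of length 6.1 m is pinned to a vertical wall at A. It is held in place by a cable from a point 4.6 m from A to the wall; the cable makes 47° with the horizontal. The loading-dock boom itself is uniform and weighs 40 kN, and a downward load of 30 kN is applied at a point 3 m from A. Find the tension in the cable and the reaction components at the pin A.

T = 63.02 kN, A_x = 42.98 kN, A_y = 23.91 kN

ΣM about A: T·sin47°·4.6 − 40·3.05 − 30·3 = 0 → T = 212/(4.6·0.731354) = 63.0159 ≈ 63.02 kN.
ΣF_x = 0: A_x − T·cos47° = 0 → A_x = 63.0159 × 0.681998 = 42.98 kN.
ΣF_y = 0: A_y + T·sin47° − 40 − 30 = 0 → A_y = 70 − 63.0159 × 0.731354 = 23.91 kN.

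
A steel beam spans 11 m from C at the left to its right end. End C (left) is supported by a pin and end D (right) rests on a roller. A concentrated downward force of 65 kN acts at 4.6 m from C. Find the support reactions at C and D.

C_x = 0, C_y = 37.82 kN, D_y = 27.18 kN

Taking moments about C: D_y·11 − 65·4.6 = 0 → D_y = 299/11 = 27.1818 ≈ 27.18 kN.
ΣF_y = 0: C_y + 27.1818 − 65 = 0 → C_y = 37.82 kN.
ΣF_x = 0: no horizontal applied forces, so C_x = 0.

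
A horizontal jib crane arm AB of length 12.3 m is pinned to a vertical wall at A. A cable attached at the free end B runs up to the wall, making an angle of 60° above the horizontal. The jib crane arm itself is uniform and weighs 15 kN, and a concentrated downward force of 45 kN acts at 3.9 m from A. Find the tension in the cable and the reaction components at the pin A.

ΣM about A: T·sin60°·12.3 − 15·6.15 − 45·3.9 = 0 → T = 267.75/(12.3·0.866025) = 25.1359 ≈ 25.14 kN.
ΣF_x = 0: A_x − T·cos60° = 0 → A_x = 25.1359 × 0.5 = 12.57 kN.
ΣF_y = 0: A_y + T·sin60° − 15 − 45 = 0 → A_y = 60 − 25.1359 × 0.866025 = 38.23 kN.

T = 25.14 kN, A_x = 12.57 kN, A_y = 38.23 kN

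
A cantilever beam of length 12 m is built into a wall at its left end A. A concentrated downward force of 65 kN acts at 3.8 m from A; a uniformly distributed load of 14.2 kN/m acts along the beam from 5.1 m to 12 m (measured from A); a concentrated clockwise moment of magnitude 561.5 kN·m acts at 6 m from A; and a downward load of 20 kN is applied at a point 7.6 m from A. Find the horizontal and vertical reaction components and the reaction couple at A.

Resultant of the distributed load: 14.2 × 6.9 = 97.98 kN at 8.55 m from A.
ΣF_x = 0: A_x = 0.
ΣF_y = 0: A_y − 65 − 14.2·6.9 − 20 = 0 → A_y = 183.0 kN.
ΣM about A: M_A − 65·3.8 − (14.2·6.9)·8.55 − 561.5 − 20·7.6 = 0 → M_A = 1798 kN·m.

A_x = 0, A_y = 183.0 kN, M_A = 1798 kN·m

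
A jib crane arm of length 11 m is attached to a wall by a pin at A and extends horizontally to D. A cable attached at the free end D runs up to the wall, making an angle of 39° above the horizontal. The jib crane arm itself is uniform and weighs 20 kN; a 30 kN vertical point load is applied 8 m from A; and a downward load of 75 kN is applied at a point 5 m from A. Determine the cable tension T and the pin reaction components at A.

ΣM about A: T·sin39°·11 − 20·5.5 − 30·8 − 75·5 = 0 → T = 725/(11·0.62932) = 104.731 ≈ 104.7 kN.
ΣF_x = 0: A_x − T·cos39° = 0 → A_x = 104.731 × 0.777146 = 81.39 kN.
ΣF_y = 0: A_y + T·sin39° − 20 − 30 − 75 = 0 → A_y = 125 − 104.731 × 0.62932 = 59.09 kN.

T = 104.7 kN, A_x = 81.39 kN, A_y = 59.09 kN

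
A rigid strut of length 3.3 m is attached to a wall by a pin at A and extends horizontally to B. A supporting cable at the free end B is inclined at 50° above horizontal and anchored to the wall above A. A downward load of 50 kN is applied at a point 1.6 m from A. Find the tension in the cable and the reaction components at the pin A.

T = 31.65 kN, A_x = 20.34 kN, A_y = 25.76 kN

ΣM about A: T·sin50°·3.3 − 50·1.6 = 0 → T = 80/(3.3·0.766044) = 31.6463 ≈ 31.65 kN.
ΣF_x = 0: A_x − T·cos50° = 0 → A_x = 31.6463 × 0.642788 = 20.34 kN.
ΣF_y = 0: A_y + T·sin50° − 50 = 0 → A_y = 50 − 31.6463 × 0.766044 = 25.76 kN.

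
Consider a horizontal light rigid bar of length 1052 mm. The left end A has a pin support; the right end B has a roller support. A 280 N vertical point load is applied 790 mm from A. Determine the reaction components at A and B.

A_x = 0, A_y = 69.73 N, B_y = 210.3 N

Taking moments about A: B_y·1052 − 280·790 = 0 → B_y = 221200/1052 = 210.266 ≈ 210.3 N.
ΣF_y = 0: A_y + 210.266 − 280 = 0 → A_y = 69.73 N.
ΣF_x = 0: no horizontal applied forces, so A_x = 0.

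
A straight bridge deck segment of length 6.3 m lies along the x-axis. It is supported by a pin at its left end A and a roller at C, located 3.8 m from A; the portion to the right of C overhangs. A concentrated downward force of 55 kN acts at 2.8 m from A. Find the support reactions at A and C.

A_x = 0, A_y = 14.47 kN, C_y = 40.53 kN

Taking moments about A: C_y·3.8 − 55·2.8 = 0 → C_y = 154/3.8 = 40.5263 ≈ 40.53 kN.
ΣF_y = 0: A_y + 40.5263 − 55 = 0 → A_y = 14.47 kN.
ΣF_x = 0: no horizontal applied forces, so A_x = 0.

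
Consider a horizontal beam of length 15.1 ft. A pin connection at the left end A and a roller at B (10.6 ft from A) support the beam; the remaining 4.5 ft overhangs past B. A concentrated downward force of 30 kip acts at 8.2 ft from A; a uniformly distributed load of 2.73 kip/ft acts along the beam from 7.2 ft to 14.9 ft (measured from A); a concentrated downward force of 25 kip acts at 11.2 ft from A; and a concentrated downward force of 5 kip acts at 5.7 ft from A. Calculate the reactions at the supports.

Resultant of the distributed load: 2.73 × 7.7 = 21.021 kip at 11.05 ft from A.
ΣM about A: B_y·10.6 − 30·8.2 − (2.73·7.7)·11.05 − 25·11.2 − 5·5.7 = 0 → B_y = 786.78205/10.6 = 74.2247 ≈ 74.22 kip.
ΣF_y = 0: A_y + 74.2247 − 30 − 2.73·7.7 − 25 − 5 = 0 → A_y = 6.796 kip.
ΣF_x = 0: no horizontal applied forces, so A_x = 0.

A_x = 0, A_y = 6.796 kip, B_y = 74.22 kip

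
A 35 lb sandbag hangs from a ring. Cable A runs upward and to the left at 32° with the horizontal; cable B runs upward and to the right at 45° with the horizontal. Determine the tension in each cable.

ΣF_x = 0: −T_A·cos32° + T_B·cos45° = 0 → T_B = 1.19932·T_A.
ΣF_y = 0: T_A·sin32° + T_B·sin45° = 35.
Substitute: T_A·(0.529919 + 1.19932·0.707107) = 35 → T_A = 25.3997 ≈ 25.40 lb.
Then T_B = 1.19932 × 25.3997 = 30.46 lb.

T_A = 25.40 lb, T_B = 30.46 lb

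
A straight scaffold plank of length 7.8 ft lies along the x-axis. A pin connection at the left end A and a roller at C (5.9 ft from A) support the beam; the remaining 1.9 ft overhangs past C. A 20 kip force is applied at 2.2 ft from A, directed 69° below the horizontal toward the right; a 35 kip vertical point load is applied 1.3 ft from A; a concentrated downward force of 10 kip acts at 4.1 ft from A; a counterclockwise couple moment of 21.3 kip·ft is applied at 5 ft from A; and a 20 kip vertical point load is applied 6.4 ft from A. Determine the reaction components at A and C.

A_x = -7.167 kip, A_y = 43.96 kip, C_y = 39.71 kip

ΣM about A: C_y·5.9 − 20·sin69°·2.2 − 35·1.3 − 10·4.1 + 21.3 − 20·6.4 = 0 → C_y = 234.278/5.9 = 39.7081 ≈ 39.71 kip.
ΣF_y = 0: A_y + 39.7081 − 20·sin69° − 35 − 10 − 20 = 0 → A_y = 43.96 kip.
ΣF_x = 0: A_x + 20·cos69° = 0 → A_x = -7.167 kip.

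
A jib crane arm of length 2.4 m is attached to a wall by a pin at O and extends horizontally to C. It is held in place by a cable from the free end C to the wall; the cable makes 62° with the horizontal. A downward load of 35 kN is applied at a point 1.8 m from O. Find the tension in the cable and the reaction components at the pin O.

ΣM about O: T·sin62°·2.4 − 35·1.8 = 0 → T = 63/(2.4·0.882948) = 29.73 kN.
ΣF_x = 0: O_x − T·cos62° = 0 → O_x = 29.73 × 0.469472 = 13.96 kN.
ΣF_y = 0: O_y + T·sin62° − 35 = 0 → O_y = 35 − 29.73 × 0.882948 = 8.750 kN.

T = 29.73 kN, O_x = 13.96 kN, O_y = 8.750 kN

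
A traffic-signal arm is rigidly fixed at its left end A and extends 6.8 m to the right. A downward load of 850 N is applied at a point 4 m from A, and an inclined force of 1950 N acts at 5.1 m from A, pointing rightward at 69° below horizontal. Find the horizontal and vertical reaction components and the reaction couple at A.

ΣF_x = 0: A_x + 1950·cos69° = 0 → A_x = -698.8 N.
ΣF_y = 0: A_y − 850 − 1950·sin69° = 0 → A_y = 2670 N.
ΣM about A: M_A − 850·4 − 1950·sin69°·5.1 = 0 → M_A = 12680 N·m.

A_x = -698.8 N, A_y = 2670 N, M_A = 12680 N·m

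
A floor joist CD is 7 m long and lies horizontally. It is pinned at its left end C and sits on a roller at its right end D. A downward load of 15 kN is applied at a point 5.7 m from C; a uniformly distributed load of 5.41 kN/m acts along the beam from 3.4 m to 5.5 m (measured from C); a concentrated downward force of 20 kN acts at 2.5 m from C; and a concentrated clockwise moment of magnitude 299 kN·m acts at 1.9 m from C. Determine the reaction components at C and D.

Resultant of the distributed load: 5.41 × 2.1 = 11.361 kN at 4.45 m from C.
Moments about C: D_y·7 − 15·5.7 − (5.41·2.1)·4.45 − 20·2.5 − 299 = 0 → D_y = 485.05645/7 = 69.2938 ≈ 69.29 kN.
ΣF_y = 0: C_y + 69.2938 − 15 − 5.41·2.1 − 20 = 0 → C_y = -22.93 kN.
ΣF_x = 0: no horizontal applied forces, so C_x = 0.

C_x = 0, C_y = -22.93 kN, D_y = 69.29 kN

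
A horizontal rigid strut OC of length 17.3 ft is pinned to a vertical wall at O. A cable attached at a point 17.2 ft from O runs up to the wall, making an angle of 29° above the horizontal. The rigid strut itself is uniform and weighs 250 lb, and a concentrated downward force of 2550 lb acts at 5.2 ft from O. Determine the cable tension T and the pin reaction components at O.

T = 1850 lb, O_x = 1618 lb, O_y = 1903 lb

ΣM about O: T·sin29°·17.2 − 250·8.65 − 2550·5.2 = 0 → T = 15422.5/(17.2·0.48481) = 1849.5 ≈ 1850 lb.
ΣF_x = 0: O_x − T·cos29° = 0 → O_x = 1849.5 × 0.87462 = 1618 lb.
ΣF_y = 0: O_y + T·sin29° − 250 − 2550 = 0 → O_y = 2800 − 1849.5 × 0.48481 = 1903 lb.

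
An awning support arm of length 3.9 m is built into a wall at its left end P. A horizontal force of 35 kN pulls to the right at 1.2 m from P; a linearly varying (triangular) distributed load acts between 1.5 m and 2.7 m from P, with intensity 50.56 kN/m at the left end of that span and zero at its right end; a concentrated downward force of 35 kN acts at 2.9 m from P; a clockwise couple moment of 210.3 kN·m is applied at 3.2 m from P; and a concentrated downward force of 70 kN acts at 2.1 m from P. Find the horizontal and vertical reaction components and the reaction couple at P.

Resultant of the triangular load: ½ × 50.56 × 1.2 = 30.336 kN, acting at 1.9 m from P (one-third of the span from the peak).
ΣF_x = 0: P_x + 35 = 0 → P_x = -35.00 kN.
ΣF_y = 0: P_y − ½·50.56·1.2 − 35 − 70 = 0 → P_y = 135.3 kN.
ΣM about P: M_P − (½·50.56·1.2)·1.9 − 35·2.9 − 210.3 − 70·2.1 = 0 → M_P = 516.4 kN·m.

P_x = -35.00 kN, P_y = 135.3 kN, M_P = 516.4 kN·m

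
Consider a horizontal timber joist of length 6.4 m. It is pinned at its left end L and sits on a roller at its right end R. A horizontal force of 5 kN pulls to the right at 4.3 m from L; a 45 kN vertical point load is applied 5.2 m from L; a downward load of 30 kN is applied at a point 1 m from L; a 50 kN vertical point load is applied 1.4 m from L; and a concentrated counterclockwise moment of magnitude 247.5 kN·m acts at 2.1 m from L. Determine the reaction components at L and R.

Taking moments about L: R_y·6.4 − 45·5.2 − 30·1 − 50·1.4 + 247.5 = 0 → R_y = 86.5/6.4 = 13.5156 ≈ 13.52 kN.
ΣF_y = 0: L_y + 13.5156 − 45 − 30 − 50 = 0 → L_y = 111.5 kN.
ΣF_x = 0: L_x + 5 = 0 → L_x = -5.000 kN.

L_x = -5.000 kN, L_y = 111.5 kN, R_y = 13.52 kN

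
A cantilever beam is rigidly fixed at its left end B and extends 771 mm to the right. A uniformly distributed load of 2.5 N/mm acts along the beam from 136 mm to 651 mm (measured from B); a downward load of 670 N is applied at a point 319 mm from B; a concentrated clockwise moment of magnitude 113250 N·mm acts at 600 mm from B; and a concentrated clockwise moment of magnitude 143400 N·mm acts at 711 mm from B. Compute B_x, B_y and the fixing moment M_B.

B_x = 0, B_y = 1958 N, M_B = 977000 N·mm

Resultant of the distributed load: 2.5 × 515 = 1287.5 N at 393.5 mm from B.
ΣF_x = 0: B_x = 0.
ΣF_y = 0: B_y − 2.5·515 − 670 = 0 → B_y = 1958 N.
ΣM about B: M_B − (2.5·515)·393.5 − 670·319 − 113250 − 143400 = 0 → M_B = 977000 N·mm.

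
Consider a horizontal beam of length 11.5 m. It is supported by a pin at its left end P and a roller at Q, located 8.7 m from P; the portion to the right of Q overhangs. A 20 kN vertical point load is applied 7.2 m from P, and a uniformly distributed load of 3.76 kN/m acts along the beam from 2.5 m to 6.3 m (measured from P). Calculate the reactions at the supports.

P_x = 0, P_y = 10.51 kN, Q_y = 23.78 kN

Resultant of the distributed load: 3.76 × 3.8 = 14.288 kN at 4.4 m from P.
Taking moments about P: Q_y·8.7 − 20·7.2 − (3.76·3.8)·4.4 = 0 → Q_y = 206.8672/8.7 = 23.7778 ≈ 23.78 kN.
ΣF_y = 0: P_y + 23.7778 − 20 − 3.76·3.8 = 0 → P_y = 10.51 kN.
ΣF_x = 0: no horizontal applied forces, so P_x = 0.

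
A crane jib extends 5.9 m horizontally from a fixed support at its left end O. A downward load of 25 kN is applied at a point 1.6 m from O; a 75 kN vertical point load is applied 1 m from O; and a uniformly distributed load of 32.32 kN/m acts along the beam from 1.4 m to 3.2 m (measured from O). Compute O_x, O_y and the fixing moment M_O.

Resultant of the distributed load: 32.32 × 1.8 = 58.176 kN at 2.3 m from O.
ΣF_x = 0: O_x = 0.
ΣF_y = 0: O_y − 25 − 75 − 32.32·1.8 = 0 → O_y = 158.2 kN.
ΣM about O: M_O − 25·1.6 − 75·1 − (32.32·1.8)·2.3 = 0 → M_O = 248.8 kN·m.

O_x = 0, O_y = 158.2 kN, M_O = 248.8 kN·m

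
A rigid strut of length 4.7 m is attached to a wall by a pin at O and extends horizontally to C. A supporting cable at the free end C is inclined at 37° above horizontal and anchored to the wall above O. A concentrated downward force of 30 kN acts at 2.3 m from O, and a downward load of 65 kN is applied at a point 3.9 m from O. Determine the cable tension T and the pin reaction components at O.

T = 114.0 kN, O_x = 91.06 kN, O_y = 26.38 kN

ΣM about O: T·sin37°·4.7 − 30·2.3 − 65·3.9 = 0 → T = 322.5/(4.7·0.601815) = 114.017 ≈ 114.0 kN.
ΣF_x = 0: O_x − T·cos37° = 0 → O_x = 114.017 × 0.798636 = 91.06 kN.
ΣF_y = 0: O_y + T·sin37° − 30 − 65 = 0 → O_y = 95 − 114.017 × 0.601815 = 26.38 kN.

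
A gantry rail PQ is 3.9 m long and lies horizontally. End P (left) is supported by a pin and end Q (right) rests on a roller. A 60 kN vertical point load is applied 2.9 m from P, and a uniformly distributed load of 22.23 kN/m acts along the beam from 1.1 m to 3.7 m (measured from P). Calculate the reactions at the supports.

P_x = 0, P_y = 37.61 kN, Q_y = 80.18 kN

Resultant of the distributed load: 22.23 × 2.6 = 57.798 kN at 2.4 m from P.
Moments about P: Q_y·3.9 − 60·2.9 − (22.23·2.6)·2.4 = 0 → Q_y = 312.7152/3.9 = 80.1834 ≈ 80.18 kN.
ΣF_y = 0: P_y + 80.1834 − 60 − 22.23·2.6 = 0 → P_y = 37.61 kN.
ΣF_x = 0: no horizontal applied forces, so P_x = 0.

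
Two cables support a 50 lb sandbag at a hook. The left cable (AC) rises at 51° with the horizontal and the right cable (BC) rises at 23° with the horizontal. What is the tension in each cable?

T_AC = 47.88 lb, T_BC = 32.73 lb

ΣF_x = 0: −T_AC·cos51° + T_BC·cos23° = 0 → T_BC = 0.683669·T_AC.
ΣF_y = 0: T_AC·sin51° + T_BC·sin23° = 50.
Substitute: T_AC·(0.777146 + 0.683669·0.390731) = 50 → T_AC = 47.88 lb.
Then T_BC = 0.683669 × 47.88 = 32.73 lb.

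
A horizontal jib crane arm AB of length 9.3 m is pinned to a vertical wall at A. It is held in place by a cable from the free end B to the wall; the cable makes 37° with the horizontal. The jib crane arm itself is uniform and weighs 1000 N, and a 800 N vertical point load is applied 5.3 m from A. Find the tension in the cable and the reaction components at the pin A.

ΣM about A: T·sin37°·9.3 − 1000·4.65 − 800·5.3 = 0 → T = 8890/(9.3·0.601815) = 1588.39 ≈ 1588 N.
ΣF_x = 0: A_x − T·cos37° = 0 → A_x = 1588.39 × 0.798636 = 1269 N.
ΣF_y = 0: A_y + T·sin37° − 1000 − 800 = 0 → A_y = 1800 − 1588.39 × 0.601815 = 844.1 N.

T = 1588 N, A_x = 1269 N, A_y = 844.1 N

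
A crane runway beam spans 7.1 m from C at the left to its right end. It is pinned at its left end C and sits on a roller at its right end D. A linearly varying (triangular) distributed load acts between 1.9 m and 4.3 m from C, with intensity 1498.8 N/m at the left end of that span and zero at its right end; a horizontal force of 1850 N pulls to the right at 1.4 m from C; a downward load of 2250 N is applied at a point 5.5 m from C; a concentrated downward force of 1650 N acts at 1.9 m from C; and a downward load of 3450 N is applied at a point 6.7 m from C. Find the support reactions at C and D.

Resultant of the triangular load: ½ × 1498.8 × 2.4 = 1798.56 N, acting at 2.7 m from C (one-third of the span from the peak).
ΣM about C: D_y·7.1 − (½·1498.8·2.4)·2.7 − 2250·5.5 − 1650·1.9 − 3450·6.7 = 0 → D_y = 43481.112/7.1 = 6124.1 ≈ 6124 N.
ΣF_y = 0: C_y + 6124.1 − ½·1498.8·2.4 − 2250 − 1650 − 3450 = 0 → C_y = 3024 N.
ΣF_x = 0: C_x + 1850 = 0 → C_x = -1850 N.

C_x = -1850 N, C_y = 3024 N, D_y = 6124 N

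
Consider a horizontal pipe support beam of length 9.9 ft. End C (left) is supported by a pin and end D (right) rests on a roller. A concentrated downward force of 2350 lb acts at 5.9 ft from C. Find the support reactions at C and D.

Moments about C: D_y·9.9 − 2350·5.9 = 0 → D_y = 13865/9.9 = 1400.51 ≈ 1401 lb.
ΣF_y = 0: C_y + 1400.51 − 2350 = 0 → C_y = 949.5 lb.
ΣF_x = 0: no horizontal applied forces, so C_x = 0.

C_x = 0, C_y = 949.5 lb, D_y = 1401 lb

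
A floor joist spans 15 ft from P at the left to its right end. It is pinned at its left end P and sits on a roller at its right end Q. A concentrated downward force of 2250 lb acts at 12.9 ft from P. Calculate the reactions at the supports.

ΣM about P: Q_y·15 − 2250·12.9 = 0 → Q_y = 29025/15 = 1935 lb.
ΣF_y = 0: P_y + 1935 − 2250 = 0 → P_y = 315.0 lb.
ΣF_x = 0: no horizontal applied forces, so P_x = 0.

P_x = 0, P_y = 315.0 lb, Q_y = 1935 lb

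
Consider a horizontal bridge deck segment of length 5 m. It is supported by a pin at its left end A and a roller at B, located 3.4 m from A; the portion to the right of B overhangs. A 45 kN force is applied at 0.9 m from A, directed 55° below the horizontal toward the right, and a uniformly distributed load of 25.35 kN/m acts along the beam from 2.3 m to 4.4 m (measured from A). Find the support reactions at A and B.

A_x = -25.81 kN, A_y = 27.89 kN, B_y = 62.21 kN

Resultant of the distributed load: 25.35 × 2.1 = 53.235 kN at 3.35 m from A.
ΣM about A: B_y·3.4 − 45·sin55°·0.9 − (25.35·2.1)·3.35 = 0 → B_y = 211.513/3.4 = 62.2097 ≈ 62.21 kN.
ΣF_y = 0: A_y + 62.2097 − 45·sin55° − 25.35·2.1 = 0 → A_y = 27.89 kN.
ΣF_x = 0: A_x + 45·cos55° = 0 → A_x = -25.81 kN.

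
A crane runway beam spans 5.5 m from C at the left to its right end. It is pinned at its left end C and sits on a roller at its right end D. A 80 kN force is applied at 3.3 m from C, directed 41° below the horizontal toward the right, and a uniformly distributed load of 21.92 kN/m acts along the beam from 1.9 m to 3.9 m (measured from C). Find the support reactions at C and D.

C_x = -60.38 kN, C_y = 41.72 kN, D_y = 54.61 kN

Resultant of the distributed load: 21.92 × 2 = 43.84 kN at 2.9 m from C.
Taking moments about C: D_y·5.5 − 80·sin41°·3.3 − (21.92·2)·2.9 = 0 → D_y = 300.336/5.5 = 54.6065 ≈ 54.61 kN.
ΣF_y = 0: C_y + 54.6065 − 80·sin41° − 21.92·2 = 0 → C_y = 41.72 kN.
ΣF_x = 0: C_x + 80·cos41° = 0 → C_x = -60.38 kN.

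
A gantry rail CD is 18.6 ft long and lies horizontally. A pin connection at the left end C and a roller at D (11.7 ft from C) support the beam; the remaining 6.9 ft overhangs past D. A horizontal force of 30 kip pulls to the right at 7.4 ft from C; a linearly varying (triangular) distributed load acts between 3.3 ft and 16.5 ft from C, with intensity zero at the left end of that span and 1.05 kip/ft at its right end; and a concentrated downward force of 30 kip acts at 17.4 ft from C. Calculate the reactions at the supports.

C_x = -30.00 kip, C_y = -14.85 kip, D_y = 51.78 kip

Resultant of the triangular load: ½ × 1.05 × 13.2 = 6.93 kip, acting at 12.1 ft from C (one-third of the span from the peak).
Moments about C: D_y·11.7 − (½·1.05·13.2)·12.1 − 30·17.4 = 0 → D_y = 605.853/11.7 = 51.7823 ≈ 51.78 kip.
ΣF_y = 0: C_y + 51.7823 − ½·1.05·13.2 − 30 = 0 → C_y = -14.85 kip.
ΣF_x = 0: C_x + 30 = 0 → C_x = -30.00 kip.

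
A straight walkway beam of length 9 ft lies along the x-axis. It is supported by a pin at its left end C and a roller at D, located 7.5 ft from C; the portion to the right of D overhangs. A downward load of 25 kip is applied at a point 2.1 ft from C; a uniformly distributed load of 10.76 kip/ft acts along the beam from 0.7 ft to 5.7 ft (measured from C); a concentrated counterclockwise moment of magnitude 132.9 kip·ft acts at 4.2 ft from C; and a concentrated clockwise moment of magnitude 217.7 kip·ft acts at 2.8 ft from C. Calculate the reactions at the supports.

Resultant of the distributed load: 10.76 × 5 = 53.8 kip at 3.2 ft from C.
ΣM about C: D_y·7.5 − 25·2.1 − (10.76·5)·3.2 + 132.9 − 217.7 = 0 → D_y = 309.46/7.5 = 41.2613 ≈ 41.26 kip.
ΣF_y = 0: C_y + 41.2613 − 25 − 10.76·5 = 0 → C_y = 37.54 kip.
ΣF_x = 0: no horizontal applied forces, so C_x = 0.

C_x = 0, C_y = 37.54 kip, D_y = 41.26 kip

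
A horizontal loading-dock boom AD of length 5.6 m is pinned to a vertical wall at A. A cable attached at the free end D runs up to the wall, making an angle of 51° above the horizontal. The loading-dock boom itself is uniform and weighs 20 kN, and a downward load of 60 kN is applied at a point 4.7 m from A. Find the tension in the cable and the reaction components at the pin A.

T = 77.67 kN, A_x = 48.88 kN, A_y = 19.64 kN

ΣM about A: T·sin51°·5.6 − 20·2.8 − 60·4.7 = 0 → T = 338/(5.6·0.777146) = 77.6651 ≈ 77.67 kN.
ΣF_x = 0: A_x − T·cos51° = 0 → A_x = 77.6651 × 0.62932 = 48.88 kN.
ΣF_y = 0: A_y + T·sin51° − 20 − 60 = 0 → A_y = 80 − 77.6651 × 0.777146 = 19.64 kN.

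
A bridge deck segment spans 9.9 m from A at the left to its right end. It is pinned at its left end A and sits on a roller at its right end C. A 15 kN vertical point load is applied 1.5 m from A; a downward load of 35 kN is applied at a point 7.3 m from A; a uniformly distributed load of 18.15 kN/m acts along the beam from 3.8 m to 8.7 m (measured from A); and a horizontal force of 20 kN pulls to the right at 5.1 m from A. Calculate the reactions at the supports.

Resultant of the distributed load: 18.15 × 4.9 = 88.935 kN at 6.25 m from A.
Moments about A: C_y·9.9 − 15·1.5 − 35·7.3 − (18.15·4.9)·6.25 = 0 → C_y = 833.84375/9.9 = 84.2266 ≈ 84.23 kN.
ΣF_y = 0: A_y + 84.2266 − 15 − 35 − 18.15·4.9 = 0 → A_y = 54.71 kN.
ΣF_x = 0: A_x + 20 = 0 → A_x = -20.00 kN.

A_x = -20.00 kN, A_y = 54.71 kN, C_y = 84.23 kN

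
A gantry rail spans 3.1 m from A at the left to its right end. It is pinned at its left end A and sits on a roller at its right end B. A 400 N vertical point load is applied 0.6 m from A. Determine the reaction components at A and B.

A_x = 0, A_y = 322.6 N, B_y = 77.42 N

ΣM about A: B_y·3.1 − 400·0.6 = 0 → B_y = 240/3.1 = 77.4194 ≈ 77.42 N.
ΣF_y = 0: A_y + 77.4194 − 400 = 0 → A_y = 322.6 N.
ΣF_x = 0: no horizontal applied forces, so A_x = 0.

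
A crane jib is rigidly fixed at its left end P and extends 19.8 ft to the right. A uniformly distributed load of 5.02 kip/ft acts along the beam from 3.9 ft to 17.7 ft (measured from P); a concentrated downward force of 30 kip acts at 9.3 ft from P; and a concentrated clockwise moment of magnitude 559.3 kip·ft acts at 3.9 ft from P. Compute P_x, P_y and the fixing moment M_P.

Resultant of the distributed load: 5.02 × 13.8 = 69.276 kip at 10.8 ft from P.
ΣF_x = 0: P_x = 0.
ΣF_y = 0: P_y − 5.02·13.8 − 30 = 0 → P_y = 99.28 kip.
ΣM about P: M_P − (5.02·13.8)·10.8 − 30·9.3 − 559.3 = 0 → M_P = 1586 kip·ft.

P_x = 0, P_y = 99.28 kip, M_P = 1586 kip·ft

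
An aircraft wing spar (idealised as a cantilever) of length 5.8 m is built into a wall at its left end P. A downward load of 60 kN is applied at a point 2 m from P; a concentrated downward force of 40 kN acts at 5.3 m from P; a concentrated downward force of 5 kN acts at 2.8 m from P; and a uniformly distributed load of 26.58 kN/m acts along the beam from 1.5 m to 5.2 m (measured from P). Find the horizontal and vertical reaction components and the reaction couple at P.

P_x = 0, P_y = 203.3 kN, M_P = 675.5 kN·m

Resultant of the distributed load: 26.58 × 3.7 = 98.346 kN at 3.35 m from P.
ΣF_x = 0: P_x = 0.
ΣF_y = 0: P_y − 60 − 40 − 5 − 26.58·3.7 = 0 → P_y = 203.3 kN.
ΣM about P: M_P − 60·2 − 40·5.3 − 5·2.8 − (26.58·3.7)·3.35 = 0 → M_P = 675.5 kN·m.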